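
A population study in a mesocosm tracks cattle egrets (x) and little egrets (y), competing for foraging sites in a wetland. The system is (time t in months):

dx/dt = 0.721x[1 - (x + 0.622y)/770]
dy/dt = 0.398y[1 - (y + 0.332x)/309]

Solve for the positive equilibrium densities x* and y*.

Setting both brackets to zero gives the nullclines x + 0.622y = 770 and 0.332x + y = 309.
Substituting y = 309 - 0.332x into the first: x(1 - 0.622·0.332) = 770 - 0.622·309.
So x* = 578/0.793 = 728, and then y* = 309 - 0.332·728 = 67.2.

x* ≈ 728, y* ≈ 67.2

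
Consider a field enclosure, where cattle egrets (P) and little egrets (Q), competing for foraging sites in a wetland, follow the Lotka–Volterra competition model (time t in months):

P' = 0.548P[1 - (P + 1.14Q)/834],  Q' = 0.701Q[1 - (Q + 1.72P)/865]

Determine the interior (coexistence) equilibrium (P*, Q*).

P* ≈ 158, Q* ≈ 593

Setting both brackets to zero gives the nullclines P + 1.14Q = 834 and 1.72P + Q = 865.
Substituting Q = 865 - 1.72P into the first: P(1 - 1.14·1.72) = 834 - 1.14·865.
So P* = -152/-0.961 = 158, and then Q* = 865 - 1.72·158 = 593.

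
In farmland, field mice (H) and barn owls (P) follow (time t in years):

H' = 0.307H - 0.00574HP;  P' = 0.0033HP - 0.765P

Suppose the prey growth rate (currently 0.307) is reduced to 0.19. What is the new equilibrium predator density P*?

At the interior fixed point, setting dH/dt = 0 with H > 0 fixes P* = (prey growth rate)/(HP coefficient) — independent of the other coefficients.
With the change, P* = 0.19/0.00574 = 33.1; it falls from 53.5.

P* ≈ 33.1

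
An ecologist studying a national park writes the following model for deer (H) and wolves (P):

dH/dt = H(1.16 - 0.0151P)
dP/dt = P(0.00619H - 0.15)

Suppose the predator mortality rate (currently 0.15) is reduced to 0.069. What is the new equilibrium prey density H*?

At the interior fixed point, setting dP/dt = 0 with P > 0 fixes H* = (predator death rate)/(HP coefficient) — independent of the other coefficients.
With the change, H* = 0.069/0.00619 = 11.1; it falls from 24.2.

H* ≈ 11.1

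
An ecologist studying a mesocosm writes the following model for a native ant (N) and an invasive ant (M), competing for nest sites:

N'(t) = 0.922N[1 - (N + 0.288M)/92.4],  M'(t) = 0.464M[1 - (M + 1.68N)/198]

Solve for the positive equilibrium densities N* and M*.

N* ≈ 68.5, M* ≈ 82.9

Setting both brackets to zero gives the nullclines N + 0.288M = 92.4 and 1.68N + M = 198.
Substituting M = 198 - 1.68N into the first: N(1 - 0.288·1.68) = 92.4 - 0.288·198.
So N* = 35.4/0.516 = 68.5, and then M* = 198 - 1.68·68.5 = 82.9.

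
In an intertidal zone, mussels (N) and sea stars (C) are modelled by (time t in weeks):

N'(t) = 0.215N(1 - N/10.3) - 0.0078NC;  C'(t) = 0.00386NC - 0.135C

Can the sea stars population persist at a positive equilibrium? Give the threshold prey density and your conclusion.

The predator equation gives dC/dt > 0 only when N > 0.135/0.00386 = 35.
Without the predator, N → K = 10.3. Since 10.3 < 35, the predator cannot invade.

Threshold N = 35; K < 35, so no, the predator goes extinct.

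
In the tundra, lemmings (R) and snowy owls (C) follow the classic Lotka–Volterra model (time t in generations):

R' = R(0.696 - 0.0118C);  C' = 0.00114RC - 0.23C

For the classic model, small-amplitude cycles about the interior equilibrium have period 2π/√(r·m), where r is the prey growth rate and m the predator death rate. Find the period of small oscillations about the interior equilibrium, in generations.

T ≈ 15.7 generations

Here r = 0.696 and m = 0.23, so r·m = 0.16.
ω = √0.16 = 0.4 per generation, hence T = 2π/ω ≈ 15.7 generations.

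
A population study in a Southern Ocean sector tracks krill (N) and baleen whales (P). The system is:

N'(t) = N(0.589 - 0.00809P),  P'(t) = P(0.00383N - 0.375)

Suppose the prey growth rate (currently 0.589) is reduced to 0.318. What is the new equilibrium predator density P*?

At the interior fixed point, setting dN/dt = 0 with N > 0 fixes P* = (prey growth rate)/(NP coefficient) — independent of the other coefficients.
With the change, P* = 0.318/0.00809 = 39.3; it falls from 72.8.

P* ≈ 39.3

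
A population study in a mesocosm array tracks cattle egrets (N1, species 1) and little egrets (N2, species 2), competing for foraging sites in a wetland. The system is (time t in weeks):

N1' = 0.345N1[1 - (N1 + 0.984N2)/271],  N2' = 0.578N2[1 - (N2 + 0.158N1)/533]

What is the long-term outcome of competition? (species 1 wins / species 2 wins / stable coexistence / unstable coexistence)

Compare the nullcline intercepts: K1/α12 = 271/0.984 = 275 < K2 = 533; K2/α21 = 533/0.158 = 3370 > K1 = 271.
Since the inequalities point opposite ways, species 2 can invade but species 1 cannot.

species 2 excludes species 1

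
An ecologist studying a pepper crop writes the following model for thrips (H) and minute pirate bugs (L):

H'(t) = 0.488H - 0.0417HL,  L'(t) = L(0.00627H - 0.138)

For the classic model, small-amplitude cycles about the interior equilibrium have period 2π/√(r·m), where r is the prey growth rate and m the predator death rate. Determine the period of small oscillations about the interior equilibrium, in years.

T ≈ 24.2 years

Here r = 0.488 and m = 0.138, so r·m = 0.0673.
ω = √0.0673 = 0.26 per year, hence T = 2π/ω ≈ 24.2 years.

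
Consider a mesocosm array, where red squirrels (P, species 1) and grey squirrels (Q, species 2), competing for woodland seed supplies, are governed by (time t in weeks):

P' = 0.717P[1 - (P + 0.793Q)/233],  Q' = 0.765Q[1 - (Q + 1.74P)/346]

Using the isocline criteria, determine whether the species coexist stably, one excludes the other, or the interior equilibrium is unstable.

Compare the nullcline intercepts: K1/α12 = 233/0.793 = 294 < K2 = 346; K2/α21 = 346/1.74 = 199 < K1 = 233.
Since both are reversed, neither can invade when rare; the interior point is a saddle.

unstable coexistence (outcome depends on initial conditions)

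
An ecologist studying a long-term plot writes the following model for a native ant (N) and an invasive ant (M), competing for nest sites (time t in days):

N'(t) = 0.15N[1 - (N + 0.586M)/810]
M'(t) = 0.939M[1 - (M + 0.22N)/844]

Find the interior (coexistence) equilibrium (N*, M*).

Setting both brackets to zero gives the nullclines N + 0.586M = 810 and 0.22N + M = 844.
Substituting M = 844 - 0.22N into the first: N(1 - 0.586·0.22) = 810 - 0.586·844.
So N* = 315/0.871 = 362, and then M* = 844 - 0.22·362 = 764.

N* ≈ 362, M* ≈ 764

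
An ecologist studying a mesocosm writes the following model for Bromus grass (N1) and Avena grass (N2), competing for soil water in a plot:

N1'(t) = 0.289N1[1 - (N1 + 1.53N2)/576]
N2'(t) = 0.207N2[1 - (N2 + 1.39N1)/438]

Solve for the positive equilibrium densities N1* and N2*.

N1* ≈ 83.6, N2* ≈ 322

Setting both brackets to zero gives the nullclines N1 + 1.53N2 = 576 and 1.39N1 + N2 = 438.
Substituting N2 = 438 - 1.39N1 into the first: N1(1 - 1.53·1.39) = 576 - 1.53·438.
So N1* = -94.1/-1.13 = 83.6, and then N2* = 438 - 1.39·83.6 = 322.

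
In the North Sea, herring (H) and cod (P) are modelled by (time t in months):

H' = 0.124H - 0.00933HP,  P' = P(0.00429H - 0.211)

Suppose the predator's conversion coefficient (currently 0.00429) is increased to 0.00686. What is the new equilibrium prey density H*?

H* ≈ 30.8

At the interior fixed point, setting dP/dt = 0 with P > 0 fixes H* = (predator death rate)/(HP coefficient) — independent of the other coefficients.
With the change, H* = 0.211/0.00686 = 30.8; it falls from 49.2.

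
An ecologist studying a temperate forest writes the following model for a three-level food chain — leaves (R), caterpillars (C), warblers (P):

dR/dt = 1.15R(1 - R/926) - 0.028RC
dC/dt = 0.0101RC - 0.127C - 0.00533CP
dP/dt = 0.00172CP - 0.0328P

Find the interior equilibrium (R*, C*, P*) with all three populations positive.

From dP/dt = 0: 0.00172C* = 0.0328, so C* = 19.1.
From dR/dt = 0: 1.15(1 - R*/926) = 0.028·19.1, giving R* = 926·(1 - 0.464) = 496.
From dC/dt = 0: 0.0101·496 - 0.127 = 0.00533P*, so P* = 4.88/0.00533 = 916.

R* ≈ 496, C* ≈ 19.1, P* ≈ 916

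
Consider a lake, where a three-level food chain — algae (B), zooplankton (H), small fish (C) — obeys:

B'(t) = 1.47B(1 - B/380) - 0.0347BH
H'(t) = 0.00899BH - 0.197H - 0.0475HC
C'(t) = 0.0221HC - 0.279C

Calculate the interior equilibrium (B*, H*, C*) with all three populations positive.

From dC/dt = 0: 0.0221H* = 0.279, so H* = 12.6.
From dB/dt = 0: 1.47(1 - B*/380) = 0.0347·12.6, giving B* = 380·(1 - 0.298) = 267.
From dH/dt = 0: 0.00899·267 - 0.197 = 0.0475C*, so C* = 2.2/0.0475 = 46.3.

B* ≈ 267, H* ≈ 12.6, C* ≈ 46.3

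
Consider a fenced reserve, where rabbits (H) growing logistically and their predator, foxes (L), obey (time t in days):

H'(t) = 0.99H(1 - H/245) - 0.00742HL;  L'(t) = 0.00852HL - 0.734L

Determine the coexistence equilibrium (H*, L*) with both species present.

From dL/dt = 0 with L > 0: 0.00852H* = 0.734, so H* = 86.2.
Substitute into dH/dt = 0: 0.99(1 - 86.2/245) = 0.00742L*.
The bracket is 0.648, giving L* = 0.642/0.00742 = 86.5.

H* ≈ 86.2, L* ≈ 86.5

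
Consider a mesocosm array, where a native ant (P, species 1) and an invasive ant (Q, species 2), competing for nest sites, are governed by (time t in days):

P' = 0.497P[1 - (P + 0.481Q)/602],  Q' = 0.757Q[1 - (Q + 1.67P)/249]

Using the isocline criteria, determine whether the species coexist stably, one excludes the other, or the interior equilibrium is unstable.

species 1 excludes species 2

Compare the nullcline intercepts: K1/α12 = 602/0.481 = 1250 > K2 = 249; K2/α21 = 249/1.67 = 149 < K1 = 602.
Since the inequalities point opposite ways, species 1 can invade but species 2 cannot.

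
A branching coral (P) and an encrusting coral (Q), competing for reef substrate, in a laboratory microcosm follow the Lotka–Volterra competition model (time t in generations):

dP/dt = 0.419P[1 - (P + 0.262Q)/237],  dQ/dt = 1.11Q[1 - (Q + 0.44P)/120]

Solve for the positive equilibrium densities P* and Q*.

P* ≈ 232, Q* ≈ 17.8

Setting both brackets to zero gives the nullclines P + 0.262Q = 237 and 0.44P + Q = 120.
Substituting Q = 120 - 0.44P into the first: P(1 - 0.262·0.44) = 237 - 0.262·120.
So P* = 206/0.885 = 232, and then Q* = 120 - 0.44·232 = 17.8.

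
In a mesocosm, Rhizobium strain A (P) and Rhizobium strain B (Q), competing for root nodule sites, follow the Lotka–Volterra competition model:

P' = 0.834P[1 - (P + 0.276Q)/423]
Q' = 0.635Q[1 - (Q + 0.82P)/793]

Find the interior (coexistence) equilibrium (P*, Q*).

P* ≈ 264, Q* ≈ 577

Setting both brackets to zero gives the nullclines P + 0.276Q = 423 and 0.82P + Q = 793.
Substituting Q = 793 - 0.82P into the first: P(1 - 0.276·0.82) = 423 - 0.276·793.
So P* = 204/0.774 = 264, and then Q* = 793 - 0.82·264 = 577.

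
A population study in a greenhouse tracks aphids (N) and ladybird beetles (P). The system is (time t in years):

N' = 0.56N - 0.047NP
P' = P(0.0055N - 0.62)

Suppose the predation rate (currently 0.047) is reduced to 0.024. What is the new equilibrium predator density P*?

At the interior fixed point, setting dN/dt = 0 with N > 0 fixes P* = (prey growth rate)/(NP coefficient) — independent of the other coefficients.
With the change, P* = 0.56/0.024 = 23.3; it rises from 11.9.

P* ≈ 23.3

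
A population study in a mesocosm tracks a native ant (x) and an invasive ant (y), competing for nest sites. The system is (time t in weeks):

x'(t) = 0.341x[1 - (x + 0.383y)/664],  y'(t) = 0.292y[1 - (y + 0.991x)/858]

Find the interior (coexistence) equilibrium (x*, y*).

x* ≈ 541, y* ≈ 322

Setting both brackets to zero gives the nullclines x + 0.383y = 664 and 0.991x + y = 858.
Substituting y = 858 - 0.991x into the first: x(1 - 0.383·0.991) = 664 - 0.383·858.
So x* = 335/0.62 = 541, and then y* = 858 - 0.991·541 = 322.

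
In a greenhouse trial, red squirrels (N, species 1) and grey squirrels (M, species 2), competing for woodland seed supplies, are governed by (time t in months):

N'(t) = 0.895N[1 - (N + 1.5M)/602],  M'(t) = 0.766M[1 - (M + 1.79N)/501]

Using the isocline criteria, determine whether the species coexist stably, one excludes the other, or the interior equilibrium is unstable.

Compare the nullcline intercepts: K1/α12 = 602/1.5 = 401 < K2 = 501; K2/α21 = 501/1.79 = 280 < K1 = 602.
Since both are reversed, neither can invade when rare; the interior point is a saddle.

unstable coexistence (outcome depends on initial conditions)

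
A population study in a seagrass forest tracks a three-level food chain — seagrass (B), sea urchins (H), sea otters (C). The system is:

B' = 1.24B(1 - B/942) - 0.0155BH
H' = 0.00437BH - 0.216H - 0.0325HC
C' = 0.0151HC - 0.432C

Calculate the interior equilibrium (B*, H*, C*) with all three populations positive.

B* ≈ 605, H* ≈ 28.6, C* ≈ 74.7

From dC/dt = 0: 0.0151H* = 0.432, so H* = 28.6.
From dB/dt = 0: 1.24(1 - B*/942) = 0.0155·28.6, giving B* = 942·(1 - 0.358) = 605.
From dH/dt = 0: 0.00437·605 - 0.216 = 0.0325C*, so C* = 2.43/0.0325 = 74.7.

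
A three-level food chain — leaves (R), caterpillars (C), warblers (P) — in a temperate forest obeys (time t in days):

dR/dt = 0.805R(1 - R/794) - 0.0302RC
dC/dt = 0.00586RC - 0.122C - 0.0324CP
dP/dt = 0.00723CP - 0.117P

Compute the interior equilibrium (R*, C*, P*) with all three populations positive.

From dP/dt = 0: 0.00723C* = 0.117, so C* = 16.2.
From dR/dt = 0: 0.805(1 - R*/794) = 0.0302·16.2, giving R* = 794·(1 - 0.607) = 312.
From dC/dt = 0: 0.00586·312 - 0.122 = 0.0324P*, so P* = 1.71/0.0324 = 52.7.

R* ≈ 312, C* ≈ 16.2, P* ≈ 52.7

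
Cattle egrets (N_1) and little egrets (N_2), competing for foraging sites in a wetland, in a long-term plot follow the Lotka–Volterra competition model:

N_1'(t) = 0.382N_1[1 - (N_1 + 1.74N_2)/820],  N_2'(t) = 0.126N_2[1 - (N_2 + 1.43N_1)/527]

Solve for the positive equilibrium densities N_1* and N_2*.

Setting both brackets to zero gives the nullclines N_1 + 1.74N_2 = 820 and 1.43N_1 + N_2 = 527.
Substituting N_2 = 527 - 1.43N_1 into the first: N_1(1 - 1.74·1.43) = 820 - 1.74·527.
So N_1* = -97/-1.49 = 65.2, and then N_2* = 527 - 1.43·65.2 = 434.

N_1* ≈ 65.2, N_2* ≈ 434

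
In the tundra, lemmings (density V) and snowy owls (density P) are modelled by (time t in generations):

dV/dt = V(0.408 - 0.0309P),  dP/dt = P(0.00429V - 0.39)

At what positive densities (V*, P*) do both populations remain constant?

Set dP/dt = 0 with P > 0: 0.00429V - 0.39 = 0, so V* = 0.39/0.00429 = 90.9.
Set dV/dt = 0 with V > 0: 0.408 - 0.0309P = 0, so P* = 0.408/0.0309 = 13.2.

V* ≈ 90.9, P* ≈ 13.2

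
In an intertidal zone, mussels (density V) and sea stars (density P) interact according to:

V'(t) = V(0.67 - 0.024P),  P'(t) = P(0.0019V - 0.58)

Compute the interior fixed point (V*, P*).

Set dP/dt = 0 with P > 0: 0.0019V - 0.58 = 0, so V* = 0.58/0.0019 = 305.
Set dV/dt = 0 with V > 0: 0.67 - 0.024P = 0, so P* = 0.67/0.024 = 27.9.

V* ≈ 305, P* ≈ 27.9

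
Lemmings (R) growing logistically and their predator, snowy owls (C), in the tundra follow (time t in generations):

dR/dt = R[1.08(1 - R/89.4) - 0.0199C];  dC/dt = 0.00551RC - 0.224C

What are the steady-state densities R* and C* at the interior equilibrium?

R* ≈ 40.7, C* ≈ 29.6

From dC/dt = 0 with C > 0: 0.00551R* = 0.224, so R* = 40.7.
Substitute into dR/dt = 0: 1.08(1 - 40.7/89.4) = 0.0199C*.
The bracket is 0.545, giving C* = 0.589/0.0199 = 29.6.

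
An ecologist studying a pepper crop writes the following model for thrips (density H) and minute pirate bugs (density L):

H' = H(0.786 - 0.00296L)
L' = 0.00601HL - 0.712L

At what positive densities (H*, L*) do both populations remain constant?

H* ≈ 118, L* ≈ 266

Set dL/dt = 0 with L > 0: 0.00601H - 0.712 = 0, so H* = 0.712/0.00601 = 118.
Set dH/dt = 0 with H > 0: 0.786 - 0.00296L = 0, so L* = 0.786/0.00296 = 266.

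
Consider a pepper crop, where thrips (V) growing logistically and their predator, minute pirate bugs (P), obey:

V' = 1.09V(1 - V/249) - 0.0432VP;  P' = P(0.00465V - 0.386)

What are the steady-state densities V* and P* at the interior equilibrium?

From dP/dt = 0 with P > 0: 0.00465V* = 0.386, so V* = 83.
Substitute into dV/dt = 0: 1.09(1 - 83/249) = 0.0432P*.
The bracket is 0.667, giving P* = 0.727/0.0432 = 16.8.

V* ≈ 83, P* ≈ 16.8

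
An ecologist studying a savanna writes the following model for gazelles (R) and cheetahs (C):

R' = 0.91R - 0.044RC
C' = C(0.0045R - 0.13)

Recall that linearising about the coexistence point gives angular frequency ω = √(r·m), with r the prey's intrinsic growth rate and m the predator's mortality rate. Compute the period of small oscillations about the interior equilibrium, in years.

T ≈ 18.3 years

Here r = 0.91 and m = 0.13, so r·m = 0.118.
ω = √0.118 = 0.344 per year, hence T = 2π/ω ≈ 18.3 years.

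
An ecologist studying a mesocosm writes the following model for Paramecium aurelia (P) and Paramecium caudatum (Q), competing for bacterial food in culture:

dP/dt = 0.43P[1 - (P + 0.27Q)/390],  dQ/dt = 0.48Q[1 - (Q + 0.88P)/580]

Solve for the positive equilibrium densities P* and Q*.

Setting both brackets to zero gives the nullclines P + 0.27Q = 390 and 0.88P + Q = 580.
Substituting Q = 580 - 0.88P into the first: P(1 - 0.27·0.88) = 390 - 0.27·580.
So P* = 233/0.762 = 306, and then Q* = 580 - 0.88·306 = 311.

P* ≈ 306, Q* ≈ 311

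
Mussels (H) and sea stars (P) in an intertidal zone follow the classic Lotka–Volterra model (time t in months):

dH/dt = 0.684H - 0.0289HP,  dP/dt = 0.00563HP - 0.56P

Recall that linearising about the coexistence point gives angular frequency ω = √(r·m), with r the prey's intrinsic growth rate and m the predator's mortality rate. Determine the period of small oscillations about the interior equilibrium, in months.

Here r = 0.684 and m = 0.56, so r·m = 0.383.
ω = √0.383 = 0.619 per month, hence T = 2π/ω ≈ 10.2 months.

T ≈ 10.2 months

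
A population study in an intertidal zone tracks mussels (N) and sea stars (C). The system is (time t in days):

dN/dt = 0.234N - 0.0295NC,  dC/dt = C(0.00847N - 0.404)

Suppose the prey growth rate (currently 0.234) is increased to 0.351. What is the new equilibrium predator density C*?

At the interior fixed point, setting dN/dt = 0 with N > 0 fixes C* = (prey growth rate)/(NC coefficient) — independent of the other coefficients.
With the change, C* = 0.351/0.0295 = 11.9; it rises from 7.93.

C* ≈ 11.9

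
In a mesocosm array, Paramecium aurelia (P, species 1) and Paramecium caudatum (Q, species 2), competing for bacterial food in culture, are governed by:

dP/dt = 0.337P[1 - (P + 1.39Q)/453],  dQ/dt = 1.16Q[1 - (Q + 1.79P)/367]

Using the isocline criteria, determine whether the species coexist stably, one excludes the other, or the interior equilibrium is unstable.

Compare the nullcline intercepts: K1/α12 = 453/1.39 = 326 < K2 = 367; K2/α21 = 367/1.79 = 205 < K1 = 453.
Since both are reversed, neither can invade when rare; the interior point is a saddle.

unstable coexistence (outcome depends on initial conditions)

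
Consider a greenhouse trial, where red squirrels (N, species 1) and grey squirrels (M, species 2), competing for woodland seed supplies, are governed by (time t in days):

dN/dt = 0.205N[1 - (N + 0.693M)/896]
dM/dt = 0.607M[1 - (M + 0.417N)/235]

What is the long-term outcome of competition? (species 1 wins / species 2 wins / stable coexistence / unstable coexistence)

species 1 excludes species 2

Compare the nullcline intercepts: K1/α12 = 896/0.693 = 1290 > K2 = 235; K2/α21 = 235/0.417 = 564 < K1 = 896.
Since the inequalities point opposite ways, species 1 can invade but species 2 cannot.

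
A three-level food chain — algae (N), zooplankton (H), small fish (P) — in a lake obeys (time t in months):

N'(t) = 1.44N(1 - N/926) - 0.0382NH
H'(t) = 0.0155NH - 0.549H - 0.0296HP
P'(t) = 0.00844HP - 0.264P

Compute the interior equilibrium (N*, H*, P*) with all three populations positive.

From dP/dt = 0: 0.00844H* = 0.264, so H* = 31.3.
From dN/dt = 0: 1.44(1 - N*/926) = 0.0382·31.3, giving N* = 926·(1 - 0.83) = 158.
From dH/dt = 0: 0.0155·158 - 0.549 = 0.0296P*, so P* = 1.89/0.0296 = 64.

N* ≈ 158, H* ≈ 31.3, P* ≈ 64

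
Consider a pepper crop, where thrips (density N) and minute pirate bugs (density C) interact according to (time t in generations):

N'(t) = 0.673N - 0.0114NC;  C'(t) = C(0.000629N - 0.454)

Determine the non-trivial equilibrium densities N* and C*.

N* ≈ 722, C* ≈ 59

Set dC/dt = 0 with C > 0: 0.000629N - 0.454 = 0, so N* = 0.454/0.000629 = 722.
Set dN/dt = 0 with N > 0: 0.673 - 0.0114C = 0, so C* = 0.673/0.0114 = 59.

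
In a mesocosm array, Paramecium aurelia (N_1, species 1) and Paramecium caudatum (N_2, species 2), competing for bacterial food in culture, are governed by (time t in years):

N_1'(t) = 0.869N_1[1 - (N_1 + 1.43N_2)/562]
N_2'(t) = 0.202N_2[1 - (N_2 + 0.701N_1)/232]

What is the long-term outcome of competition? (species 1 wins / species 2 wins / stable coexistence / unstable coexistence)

species 1 excludes species 2

Compare the nullcline intercepts: K1/α12 = 562/1.43 = 393 > K2 = 232; K2/α21 = 232/0.701 = 331 < K1 = 562.
Since the inequalities point opposite ways, species 1 can invade but species 2 cannot.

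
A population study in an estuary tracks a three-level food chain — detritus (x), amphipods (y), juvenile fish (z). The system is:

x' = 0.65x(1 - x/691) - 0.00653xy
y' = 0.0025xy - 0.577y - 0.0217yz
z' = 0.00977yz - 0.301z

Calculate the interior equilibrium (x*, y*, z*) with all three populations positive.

From dz/dt = 0: 0.00977y* = 0.301, so y* = 30.8.
From dx/dt = 0: 0.65(1 - x*/691) = 0.00653·30.8, giving x* = 691·(1 - 0.31) = 477.
From dy/dt = 0: 0.0025·477 - 0.577 = 0.0217z*, so z* = 0.616/0.0217 = 28.4.

x* ≈ 477, y* ≈ 30.8, z* ≈ 28.4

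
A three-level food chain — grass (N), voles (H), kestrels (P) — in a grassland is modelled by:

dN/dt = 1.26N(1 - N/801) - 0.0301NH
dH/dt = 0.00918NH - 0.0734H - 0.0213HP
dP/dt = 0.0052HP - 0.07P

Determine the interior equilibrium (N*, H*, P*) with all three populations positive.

From dP/dt = 0: 0.0052H* = 0.07, so H* = 13.5.
From dN/dt = 0: 1.26(1 - N*/801) = 0.0301·13.5, giving N* = 801·(1 - 0.322) = 543.
From dH/dt = 0: 0.00918·543 - 0.0734 = 0.0213P*, so P* = 4.92/0.0213 = 231.

N* ≈ 543, H* ≈ 13.5, P* ≈ 231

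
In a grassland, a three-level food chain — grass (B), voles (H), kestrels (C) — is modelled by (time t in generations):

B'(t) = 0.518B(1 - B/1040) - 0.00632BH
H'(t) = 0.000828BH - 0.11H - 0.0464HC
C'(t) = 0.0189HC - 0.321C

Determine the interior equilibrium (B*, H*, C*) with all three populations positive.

From dC/dt = 0: 0.0189H* = 0.321, so H* = 17.
From dB/dt = 0: 0.518(1 - B*/1040) = 0.00632·17, giving B* = 1040·(1 - 0.207) = 824.
From dH/dt = 0: 0.000828·824 - 0.11 = 0.0464C*, so C* = 0.573/0.0464 = 12.3.

B* ≈ 824, H* ≈ 17, C* ≈ 12.3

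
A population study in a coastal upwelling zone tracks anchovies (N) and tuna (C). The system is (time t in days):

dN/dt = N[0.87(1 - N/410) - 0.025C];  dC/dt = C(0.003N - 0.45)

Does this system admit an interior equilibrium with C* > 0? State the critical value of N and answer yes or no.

Threshold N = 150; K > 150, so yes, the predator persists.

The predator equation gives dC/dt > 0 only when N > 0.45/0.003 = 150.
Without the predator, N → K = 410. Since 410 > 150, the predator can invade and persist.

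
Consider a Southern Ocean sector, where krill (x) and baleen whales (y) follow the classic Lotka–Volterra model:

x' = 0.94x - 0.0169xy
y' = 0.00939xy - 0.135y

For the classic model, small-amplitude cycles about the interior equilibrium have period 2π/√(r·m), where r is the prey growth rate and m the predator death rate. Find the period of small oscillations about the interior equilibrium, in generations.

T ≈ 17.6 generations

Here r = 0.94 and m = 0.135, so r·m = 0.127.
ω = √0.127 = 0.356 per generation, hence T = 2π/ω ≈ 17.6 generations.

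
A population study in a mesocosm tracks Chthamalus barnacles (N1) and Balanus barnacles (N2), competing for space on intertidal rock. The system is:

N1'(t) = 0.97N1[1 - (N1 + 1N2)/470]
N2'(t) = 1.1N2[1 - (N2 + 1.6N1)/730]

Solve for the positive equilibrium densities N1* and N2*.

Setting both brackets to zero gives the nullclines N1 + 1N2 = 470 and 1.6N1 + N2 = 730.
Substituting N2 = 730 - 1.6N1 into the first: N1(1 - 1·1.6) = 470 - 1·730.
So N1* = -260/-0.6 = 433, and then N2* = 730 - 1.6·433 = 36.7.

N1* ≈ 433, N2* ≈ 36.7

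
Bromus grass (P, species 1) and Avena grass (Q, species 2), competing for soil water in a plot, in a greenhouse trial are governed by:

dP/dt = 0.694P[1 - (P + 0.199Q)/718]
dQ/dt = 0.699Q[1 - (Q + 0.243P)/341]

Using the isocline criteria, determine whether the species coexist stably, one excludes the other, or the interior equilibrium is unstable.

Compare the nullcline intercepts: K1/α12 = 718/0.199 = 3610 > K2 = 341; K2/α21 = 341/0.243 = 1400 > K1 = 718.
Since both inequalities hold, each species can invade when rare, so the interior equilibrium is stable.

stable coexistence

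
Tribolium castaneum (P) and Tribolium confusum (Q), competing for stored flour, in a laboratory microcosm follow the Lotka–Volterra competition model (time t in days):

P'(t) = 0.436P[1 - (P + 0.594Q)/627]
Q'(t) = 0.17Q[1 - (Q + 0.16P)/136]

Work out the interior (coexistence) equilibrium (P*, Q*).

P* ≈ 604, Q* ≈ 39.4

Setting both brackets to zero gives the nullclines P + 0.594Q = 627 and 0.16P + Q = 136.
Substituting Q = 136 - 0.16P into the first: P(1 - 0.594·0.16) = 627 - 0.594·136.
So P* = 546/0.905 = 604, and then Q* = 136 - 0.16·604 = 39.4.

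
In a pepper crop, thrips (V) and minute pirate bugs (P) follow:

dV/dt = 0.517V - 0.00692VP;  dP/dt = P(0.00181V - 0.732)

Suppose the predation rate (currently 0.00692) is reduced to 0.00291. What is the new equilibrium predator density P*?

P* ≈ 178

At the interior fixed point, setting dV/dt = 0 with V > 0 fixes P* = (prey growth rate)/(VP coefficient) — independent of the other coefficients.
With the change, P* = 0.517/0.00291 = 178; it rises from 74.7.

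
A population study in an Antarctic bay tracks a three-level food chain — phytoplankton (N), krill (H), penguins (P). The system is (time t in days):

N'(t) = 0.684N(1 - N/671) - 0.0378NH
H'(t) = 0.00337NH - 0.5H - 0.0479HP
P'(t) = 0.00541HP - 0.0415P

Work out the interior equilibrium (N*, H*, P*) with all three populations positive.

From dP/dt = 0: 0.00541H* = 0.0415, so H* = 7.67.
From dN/dt = 0: 0.684(1 - N*/671) = 0.0378·7.67, giving N* = 671·(1 - 0.424) = 387.
From dH/dt = 0: 0.00337·387 - 0.5 = 0.0479P*, so P* = 0.803/0.0479 = 16.8.

N* ≈ 387, H* ≈ 7.67, P* ≈ 16.8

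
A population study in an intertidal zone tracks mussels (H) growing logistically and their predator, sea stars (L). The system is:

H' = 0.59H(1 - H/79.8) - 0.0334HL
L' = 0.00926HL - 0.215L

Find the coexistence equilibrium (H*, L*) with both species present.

From dL/dt = 0 with L > 0: 0.00926H* = 0.215, so H* = 23.2.
Substitute into dH/dt = 0: 0.59(1 - 23.2/79.8) = 0.0334L*.
The bracket is 0.709, giving L* = 0.418/0.0334 = 12.5.

H* ≈ 23.2, L* ≈ 12.5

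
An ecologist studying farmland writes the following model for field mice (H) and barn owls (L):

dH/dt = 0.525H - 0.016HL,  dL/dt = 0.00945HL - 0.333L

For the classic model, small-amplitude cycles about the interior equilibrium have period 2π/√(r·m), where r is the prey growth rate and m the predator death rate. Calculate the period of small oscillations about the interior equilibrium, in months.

Here r = 0.525 and m = 0.333, so r·m = 0.175.
ω = √0.175 = 0.418 per month, hence T = 2π/ω ≈ 15 months.

T ≈ 15 months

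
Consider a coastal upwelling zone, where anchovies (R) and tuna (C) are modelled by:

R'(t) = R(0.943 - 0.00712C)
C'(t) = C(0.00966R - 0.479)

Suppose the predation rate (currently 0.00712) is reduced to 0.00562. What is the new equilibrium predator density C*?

C* ≈ 168

At the interior fixed point, setting dR/dt = 0 with R > 0 fixes C* = (prey growth rate)/(RC coefficient) — independent of the other coefficients.
With the change, C* = 0.943/0.00562 = 168; it rises from 132.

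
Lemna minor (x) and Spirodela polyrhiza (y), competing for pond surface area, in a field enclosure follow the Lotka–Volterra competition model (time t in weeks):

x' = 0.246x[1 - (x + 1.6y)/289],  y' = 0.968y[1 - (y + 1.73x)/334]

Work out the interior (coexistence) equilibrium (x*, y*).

Setting both brackets to zero gives the nullclines x + 1.6y = 289 and 1.73x + y = 334.
Substituting y = 334 - 1.73x into the first: x(1 - 1.6·1.73) = 289 - 1.6·334.
So x* = -245/-1.77 = 139, and then y* = 334 - 1.73·139 = 93.9.

x* ≈ 139, y* ≈ 93.9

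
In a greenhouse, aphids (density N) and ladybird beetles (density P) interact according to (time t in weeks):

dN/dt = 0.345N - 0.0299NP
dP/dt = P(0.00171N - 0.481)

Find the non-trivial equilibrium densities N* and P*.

N* ≈ 281, P* ≈ 11.5

Set dP/dt = 0 with P > 0: 0.00171N - 0.481 = 0, so N* = 0.481/0.00171 = 281.
Set dN/dt = 0 with N > 0: 0.345 - 0.0299P = 0, so P* = 0.345/0.0299 = 11.5.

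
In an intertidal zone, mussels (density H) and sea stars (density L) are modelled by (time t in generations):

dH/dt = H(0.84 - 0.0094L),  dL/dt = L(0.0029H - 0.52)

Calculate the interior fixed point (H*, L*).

H* ≈ 179, L* ≈ 89.4

Set dL/dt = 0 with L > 0: 0.0029H - 0.52 = 0, so H* = 0.52/0.0029 = 179.
Set dH/dt = 0 with H > 0: 0.84 - 0.0094L = 0, so L* = 0.84/0.0094 = 89.4.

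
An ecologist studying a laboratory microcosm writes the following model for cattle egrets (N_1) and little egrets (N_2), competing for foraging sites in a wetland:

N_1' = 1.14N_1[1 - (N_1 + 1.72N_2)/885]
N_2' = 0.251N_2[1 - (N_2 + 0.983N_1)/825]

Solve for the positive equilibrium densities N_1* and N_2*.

Setting both brackets to zero gives the nullclines N_1 + 1.72N_2 = 885 and 0.983N_1 + N_2 = 825.
Substituting N_2 = 825 - 0.983N_1 into the first: N_1(1 - 1.72·0.983) = 885 - 1.72·825.
So N_1* = -534/-0.691 = 773, and then N_2* = 825 - 0.983·773 = 65.1.

N_1* ≈ 773, N_2* ≈ 65.1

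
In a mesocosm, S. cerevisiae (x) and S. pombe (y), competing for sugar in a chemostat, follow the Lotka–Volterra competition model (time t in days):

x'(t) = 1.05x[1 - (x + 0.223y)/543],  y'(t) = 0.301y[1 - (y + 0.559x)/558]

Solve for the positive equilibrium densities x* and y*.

x* ≈ 478, y* ≈ 291

Setting both brackets to zero gives the nullclines x + 0.223y = 543 and 0.559x + y = 558.
Substituting y = 558 - 0.559x into the first: x(1 - 0.223·0.559) = 543 - 0.223·558.
So x* = 419/0.875 = 478, and then y* = 558 - 0.559·478 = 291.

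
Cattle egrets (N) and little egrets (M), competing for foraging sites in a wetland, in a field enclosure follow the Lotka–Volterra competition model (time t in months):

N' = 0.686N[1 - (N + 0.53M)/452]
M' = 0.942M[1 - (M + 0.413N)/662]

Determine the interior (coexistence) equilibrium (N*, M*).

Setting both brackets to zero gives the nullclines N + 0.53M = 452 and 0.413N + M = 662.
Substituting M = 662 - 0.413N into the first: N(1 - 0.53·0.413) = 452 - 0.53·662.
So N* = 101/0.781 = 129, and then M* = 662 - 0.413·129 = 609.

N* ≈ 129, M* ≈ 609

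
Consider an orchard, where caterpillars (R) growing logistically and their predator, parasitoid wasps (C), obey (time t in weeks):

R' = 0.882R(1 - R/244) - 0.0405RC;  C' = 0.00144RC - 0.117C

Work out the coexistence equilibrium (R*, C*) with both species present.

From dC/dt = 0 with C > 0: 0.00144R* = 0.117, so R* = 81.2.
Substitute into dR/dt = 0: 0.882(1 - 81.2/244) = 0.0405C*.
The bracket is 0.667, giving C* = 0.588/0.0405 = 14.5.

R* ≈ 81.2, C* ≈ 14.5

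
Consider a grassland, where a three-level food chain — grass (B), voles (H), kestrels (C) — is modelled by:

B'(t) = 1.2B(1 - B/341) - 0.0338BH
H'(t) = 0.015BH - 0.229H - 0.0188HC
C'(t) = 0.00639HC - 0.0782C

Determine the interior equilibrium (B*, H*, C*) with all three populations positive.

B* ≈ 223, H* ≈ 12.2, C* ≈ 166

From dC/dt = 0: 0.00639H* = 0.0782, so H* = 12.2.
From dB/dt = 0: 1.2(1 - B*/341) = 0.0338·12.2, giving B* = 341·(1 - 0.345) = 223.
From dH/dt = 0: 0.015·223 - 0.229 = 0.0188C*, so C* = 3.12/0.0188 = 166.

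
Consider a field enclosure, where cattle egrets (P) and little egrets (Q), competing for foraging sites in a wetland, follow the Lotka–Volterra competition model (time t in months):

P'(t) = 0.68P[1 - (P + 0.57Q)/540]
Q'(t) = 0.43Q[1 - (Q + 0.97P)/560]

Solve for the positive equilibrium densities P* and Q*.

P* ≈ 494, Q* ≈ 81

Setting both brackets to zero gives the nullclines P + 0.57Q = 540 and 0.97P + Q = 560.
Substituting Q = 560 - 0.97P into the first: P(1 - 0.57·0.97) = 540 - 0.57·560.
So P* = 221/0.447 = 494, and then Q* = 560 - 0.97·494 = 81.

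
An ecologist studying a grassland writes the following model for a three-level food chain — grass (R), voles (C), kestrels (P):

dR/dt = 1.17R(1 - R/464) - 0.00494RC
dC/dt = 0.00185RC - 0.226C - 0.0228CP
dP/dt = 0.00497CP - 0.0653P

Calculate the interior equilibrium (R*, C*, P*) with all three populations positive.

From dP/dt = 0: 0.00497C* = 0.0653, so C* = 13.1.
From dR/dt = 0: 1.17(1 - R*/464) = 0.00494·13.1, giving R* = 464·(1 - 0.0555) = 438.
From dC/dt = 0: 0.00185·438 - 0.226 = 0.0228P*, so P* = 0.585/0.0228 = 25.6.

R* ≈ 438, C* ≈ 13.1, P* ≈ 25.6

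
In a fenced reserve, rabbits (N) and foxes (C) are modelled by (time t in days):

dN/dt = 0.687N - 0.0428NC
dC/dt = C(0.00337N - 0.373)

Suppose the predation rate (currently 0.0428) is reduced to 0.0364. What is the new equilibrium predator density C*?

C* ≈ 18.9

At the interior fixed point, setting dN/dt = 0 with N > 0 fixes C* = (prey growth rate)/(NC coefficient) — independent of the other coefficients.
With the change, C* = 0.687/0.0364 = 18.9; it rises from 16.1.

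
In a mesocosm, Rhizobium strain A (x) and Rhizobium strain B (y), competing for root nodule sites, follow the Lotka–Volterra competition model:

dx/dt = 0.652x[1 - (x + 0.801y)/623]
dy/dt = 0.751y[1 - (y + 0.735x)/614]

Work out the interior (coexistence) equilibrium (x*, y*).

x* ≈ 319, y* ≈ 380

Setting both brackets to zero gives the nullclines x + 0.801y = 623 and 0.735x + y = 614.
Substituting y = 614 - 0.735x into the first: x(1 - 0.801·0.735) = 623 - 0.801·614.
So x* = 131/0.411 = 319, and then y* = 614 - 0.735·319 = 380.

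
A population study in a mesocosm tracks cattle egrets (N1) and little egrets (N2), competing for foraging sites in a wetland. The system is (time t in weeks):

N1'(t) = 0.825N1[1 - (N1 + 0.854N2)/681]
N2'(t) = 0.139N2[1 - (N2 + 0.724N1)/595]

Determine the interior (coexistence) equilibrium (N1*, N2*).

N1* ≈ 453, N2* ≈ 267

Setting both brackets to zero gives the nullclines N1 + 0.854N2 = 681 and 0.724N1 + N2 = 595.
Substituting N2 = 595 - 0.724N1 into the first: N1(1 - 0.854·0.724) = 681 - 0.854·595.
So N1* = 173/0.382 = 453, and then N2* = 595 - 0.724·453 = 267.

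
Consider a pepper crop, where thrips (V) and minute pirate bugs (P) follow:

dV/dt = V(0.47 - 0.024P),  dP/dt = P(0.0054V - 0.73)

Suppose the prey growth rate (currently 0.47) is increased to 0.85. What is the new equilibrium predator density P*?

At the interior fixed point, setting dV/dt = 0 with V > 0 fixes P* = (prey growth rate)/(VP coefficient) — independent of the other coefficients.
With the change, P* = 0.85/0.024 = 35.4; it rises from 19.6.

P* ≈ 35.4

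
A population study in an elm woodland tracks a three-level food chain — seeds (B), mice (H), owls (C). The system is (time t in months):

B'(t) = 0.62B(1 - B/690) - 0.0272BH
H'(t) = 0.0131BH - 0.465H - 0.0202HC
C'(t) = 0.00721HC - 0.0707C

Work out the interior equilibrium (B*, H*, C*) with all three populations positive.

B* ≈ 393, H* ≈ 9.81, C* ≈ 232

From dC/dt = 0: 0.00721H* = 0.0707, so H* = 9.81.
From dB/dt = 0: 0.62(1 - B*/690) = 0.0272·9.81, giving B* = 690·(1 - 0.43) = 393.
From dH/dt = 0: 0.0131·393 - 0.465 = 0.0202C*, so C* = 4.69/0.0202 = 232.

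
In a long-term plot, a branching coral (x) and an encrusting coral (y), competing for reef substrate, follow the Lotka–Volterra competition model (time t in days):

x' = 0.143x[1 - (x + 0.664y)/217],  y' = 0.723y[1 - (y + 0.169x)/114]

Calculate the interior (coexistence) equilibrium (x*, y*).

Setting both brackets to zero gives the nullclines x + 0.664y = 217 and 0.169x + y = 114.
Substituting y = 114 - 0.169x into the first: x(1 - 0.664·0.169) = 217 - 0.664·114.
So x* = 141/0.888 = 159, and then y* = 114 - 0.169·159 = 87.1.

x* ≈ 159, y* ≈ 87.1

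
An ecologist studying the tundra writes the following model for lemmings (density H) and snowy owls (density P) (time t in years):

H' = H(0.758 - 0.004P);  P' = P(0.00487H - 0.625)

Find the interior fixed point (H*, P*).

Set dP/dt = 0 with P > 0: 0.00487H - 0.625 = 0, so H* = 0.625/0.00487 = 128.
Set dH/dt = 0 with H > 0: 0.758 - 0.004P = 0, so P* = 0.758/0.004 = 190.

H* ≈ 128, P* ≈ 190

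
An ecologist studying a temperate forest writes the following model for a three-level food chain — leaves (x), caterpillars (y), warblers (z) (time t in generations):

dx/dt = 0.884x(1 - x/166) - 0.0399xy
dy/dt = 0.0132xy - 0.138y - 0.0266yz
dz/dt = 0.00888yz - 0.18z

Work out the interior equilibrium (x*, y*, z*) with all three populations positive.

x* ≈ 14.1, y* ≈ 20.3, z* ≈ 1.82

From dz/dt = 0: 0.00888y* = 0.18, so y* = 20.3.
From dx/dt = 0: 0.884(1 - x*/166) = 0.0399·20.3, giving x* = 166·(1 - 0.915) = 14.1.
From dy/dt = 0: 0.0132·14.1 - 0.138 = 0.0266z*, so z* = 0.0484/0.0266 = 1.82.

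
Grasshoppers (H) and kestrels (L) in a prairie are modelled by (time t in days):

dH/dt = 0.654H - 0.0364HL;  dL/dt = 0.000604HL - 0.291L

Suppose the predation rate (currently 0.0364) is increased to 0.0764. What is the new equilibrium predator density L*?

L* ≈ 8.56

At the interior fixed point, setting dH/dt = 0 with H > 0 fixes L* = (prey growth rate)/(HL coefficient) — independent of the other coefficients.
With the change, L* = 0.654/0.0764 = 8.56; it falls from 18.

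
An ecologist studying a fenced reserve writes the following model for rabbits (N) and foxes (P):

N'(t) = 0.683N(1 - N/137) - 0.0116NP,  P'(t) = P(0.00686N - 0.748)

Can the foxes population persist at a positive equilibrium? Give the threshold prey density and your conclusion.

The predator equation gives dP/dt > 0 only when N > 0.748/0.00686 = 109.
Without the predator, N → K = 137. Since 137 > 109, the predator can invade and persist.

Threshold N = 109; K > 109, so yes, the predator persists.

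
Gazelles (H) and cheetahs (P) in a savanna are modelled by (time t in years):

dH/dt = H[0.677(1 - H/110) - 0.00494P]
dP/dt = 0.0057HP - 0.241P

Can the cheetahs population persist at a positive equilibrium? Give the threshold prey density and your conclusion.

The predator equation gives dP/dt > 0 only when H > 0.241/0.0057 = 42.3.
Without the predator, H → K = 110. Since 110 > 42.3, the predator can invade and persist.

Threshold H = 42.3; K > 42.3, so yes, the predator persists.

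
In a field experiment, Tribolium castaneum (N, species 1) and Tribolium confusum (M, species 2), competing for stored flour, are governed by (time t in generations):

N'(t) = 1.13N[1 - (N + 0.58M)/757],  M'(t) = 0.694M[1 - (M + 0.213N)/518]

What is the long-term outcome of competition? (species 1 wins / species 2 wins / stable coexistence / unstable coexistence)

Compare the nullcline intercepts: K1/α12 = 757/0.58 = 1310 > K2 = 518; K2/α21 = 518/0.213 = 2430 > K1 = 757.
Since both inequalities hold, each species can invade when rare, so the interior equilibrium is stable.

stable coexistence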